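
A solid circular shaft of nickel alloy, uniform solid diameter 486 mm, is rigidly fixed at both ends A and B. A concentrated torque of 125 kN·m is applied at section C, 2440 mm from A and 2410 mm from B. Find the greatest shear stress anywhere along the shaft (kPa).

With uniform GJ and both ends fixed, compatibility θ_AC = θ_CB gives T_A·a = T_B·b, together with T_A + T_B = T₀.
T_A = T₀·b/(a+b) = 125000·2410/4850 = 62110 N·m; T_B = 62890 N·m.
τ in each portion: τ_AC = 2.76×10^6 Pa, τ_CB = 2.79×10^6 Pa; maximum is in CB.
τ_max = T_CB·r/J = 62890·0.243/5.48×10^-3 = 2.790×10^6 Pa.

2790 kPa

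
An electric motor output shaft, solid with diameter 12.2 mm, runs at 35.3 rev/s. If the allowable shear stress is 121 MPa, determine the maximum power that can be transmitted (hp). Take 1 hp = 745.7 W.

12.8 hp

J = πd⁴/32 = π(0.0122)⁴/32 = 2.175×10^-9 m⁴.
T_max = τ_allow·J/r = 1.21×10^8 × 2.175×10^-9 / 0.00610 = 43.14 N·m.
ω = 2π·35.3 = 221.8 rad/s, so P_max = T_max·ω = 9569 W.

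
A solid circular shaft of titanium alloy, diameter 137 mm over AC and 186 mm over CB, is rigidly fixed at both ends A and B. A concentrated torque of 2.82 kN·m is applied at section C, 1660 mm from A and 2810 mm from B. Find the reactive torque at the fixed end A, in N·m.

938 N·m

Compatibility: T_A·a/J_AC = T_B·b/J_CB with T_A + T_B = T₀.
J_AC = 3.46×10^-5 m⁴, J_CB = 1.18×10^-4 m⁴, so T_A = T₀·(J_AC/a)/((J_AC/a)+(J_CB/b)) = 937.8 N·m, T_B = 1882 N·m.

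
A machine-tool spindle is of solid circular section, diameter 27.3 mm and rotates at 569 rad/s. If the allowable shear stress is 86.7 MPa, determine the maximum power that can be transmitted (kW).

J = πd⁴/32 = π(0.0273)⁴/32 = 5.453×10^-8 m⁴.
T_max = τ_allow·J/r = 8.67×10^7 × 5.453×10^-8 / 0.0137 = 346.4 N·m.
ω = 569 rad/s, so P_max = T_max·ω = 1.971×10^5 W.

197 kW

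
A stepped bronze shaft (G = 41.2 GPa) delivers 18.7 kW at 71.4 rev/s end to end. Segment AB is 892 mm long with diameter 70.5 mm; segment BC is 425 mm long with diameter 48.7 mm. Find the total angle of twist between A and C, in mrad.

1.15 mrad

ω = 2π·71.4 = 448.6 rad/s, so T = P/ω = 18.7×10³ / 448.6 = 41.68 N·m.
J_AB = π(0.0705)⁴/32 = 2.43×10^-6 m⁴; J_BC = π(0.0487)⁴/32 = 5.52×10^-7 m⁴.
θ = (T/G)·Σ L_i/J_i = (41.68/41.2×10⁹)·(0.892/2.43×10^-6 + 0.425/5.52×10^-7) = 1.151×10^-3 rad.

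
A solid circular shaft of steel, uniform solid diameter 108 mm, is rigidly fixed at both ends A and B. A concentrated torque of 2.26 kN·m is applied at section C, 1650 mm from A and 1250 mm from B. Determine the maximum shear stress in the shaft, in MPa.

With uniform GJ and both ends fixed, compatibility θ_AC = θ_CB gives T_A·a = T_B·b, together with T_A + T_B = T₀.
T_A = T₀·b/(a+b) = 2260·1250/2900 = 974.1 N·m; T_B = 1286 N·m.
τ in each portion: τ_AC = 3.94×10^6 Pa, τ_CB = 5.20×10^6 Pa; maximum is in CB.
τ_max = T_CB·r/J = 1286·0.0540/1.34×10^-5 = 5.199×10^6 Pa.

5.20 MPa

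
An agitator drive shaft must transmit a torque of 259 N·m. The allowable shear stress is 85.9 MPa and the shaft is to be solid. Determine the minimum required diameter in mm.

24.9 mm

For a solid shaft τ_max = 16T/(πd³), so d = (16T/(π τ_allow))^(1/3) = (16·259.0/(π·8.59×10^7))^(1/3) = 0.02486 m.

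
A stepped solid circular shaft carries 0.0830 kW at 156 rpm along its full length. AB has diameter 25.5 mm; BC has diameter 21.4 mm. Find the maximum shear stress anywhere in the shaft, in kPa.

2640 kPa

ω = 2π·156/60 = 16.34 rad/s, so T = P/ω = 0.0830×10³ / 16.34 = 5.081 N·m.
Under the same torque, τ_max = 16T/(πd³) is largest where d is smallest — segment BC (d = 21.4 mm).
τ_max = 16·5.081/(π·(0.0214)³) = 2.640×10^6 Pa.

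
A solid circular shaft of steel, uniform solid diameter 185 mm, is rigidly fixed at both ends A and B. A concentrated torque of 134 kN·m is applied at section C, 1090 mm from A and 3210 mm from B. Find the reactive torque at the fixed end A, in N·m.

With uniform GJ and both ends fixed, compatibility θ_AC = θ_CB gives T_A·a = T_B·b, together with T_A + T_B = T₀.
T_A = T₀·b/(a+b) = 134000·3210/4300 = 100000 N·m; T_B = 33970 N·m.

100000 N·m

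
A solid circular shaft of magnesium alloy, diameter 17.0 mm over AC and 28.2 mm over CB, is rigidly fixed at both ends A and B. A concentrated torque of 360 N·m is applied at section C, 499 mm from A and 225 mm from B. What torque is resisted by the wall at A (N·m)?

20.2 N·m

Compatibility: T_A·a/J_AC = T_B·b/J_CB with T_A + T_B = T₀.
J_AC = 8.20×10^-9 m⁴, J_CB = 6.21×10^-8 m⁴, so T_A = T₀·(J_AC/a)/((J_AC/a)+(J_CB/b)) = 20.23 N·m, T_B = 339.8 N·m.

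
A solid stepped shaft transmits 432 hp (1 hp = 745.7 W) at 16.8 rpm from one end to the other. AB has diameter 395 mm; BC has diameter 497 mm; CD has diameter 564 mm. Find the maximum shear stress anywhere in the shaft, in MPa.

ω = 2π·16.8/60 = 1.759 rad/s, so T = P/ω = 432×745.7 / 1.759 = 183100 N·m.
Under the same torque, τ_max = 16T/(πd³) is largest where d is smallest — segment AB (d = 395 mm).
τ_max = 16·183100/(π·(0.395)³) = 1.513×10^7 Pa.

15.1 MPa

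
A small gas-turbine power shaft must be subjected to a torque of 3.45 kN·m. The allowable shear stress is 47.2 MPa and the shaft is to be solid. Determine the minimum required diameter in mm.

71.9 mm

For a solid shaft τ_max = 16T/(πd³), so d = (16T/(π τ_allow))^(1/3) = (16·3450/(π·4.72×10^7))^(1/3) = 0.07194 m.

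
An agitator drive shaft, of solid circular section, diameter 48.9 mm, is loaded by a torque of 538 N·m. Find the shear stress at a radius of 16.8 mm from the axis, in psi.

2340 psi

J = πd⁴/32 = π(0.0489)⁴/32 = 5.614×10^-7 m⁴.
Shear stress varies linearly with radius: τ = T·r/J = 538.0 × 0.0168 / 5.614×10^-7 = 1.610×10^7 Pa.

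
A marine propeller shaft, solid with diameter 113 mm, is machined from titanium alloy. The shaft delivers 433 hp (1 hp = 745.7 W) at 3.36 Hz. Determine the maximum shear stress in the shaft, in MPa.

ω = 2π·3.36 = 21.11 rad/s, so T = P/ω = 433×745.7 / 21.11 = 15290 N·m.
J = πd⁴/32 = π(0.113)⁴/32 = 1.601×10^-5 m⁴.
τ_max = T·r/J = 15290 × 0.0565 / 1.601×10^-5 = 5.398×10^7 Pa.

54.0 MPa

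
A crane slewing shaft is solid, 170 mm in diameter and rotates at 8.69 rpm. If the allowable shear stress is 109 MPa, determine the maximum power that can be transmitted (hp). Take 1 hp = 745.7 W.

J = πd⁴/32 = π(0.170)⁴/32 = 8.200×10^-5 m⁴.
T_max = τ_allow·J/r = 1.09×10^8 × 8.200×10^-5 / 0.0850 = 105100 N·m.
ω = 2π·8.69/60 = 0.9100 rad/s, so P_max = T_max·ω = 9.569×10^4 W.

128 hp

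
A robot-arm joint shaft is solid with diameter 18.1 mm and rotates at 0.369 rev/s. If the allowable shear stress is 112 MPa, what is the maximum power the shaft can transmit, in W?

302 W

J = πd⁴/32 = π(0.0181)⁴/32 = 1.054×10^-8 m⁴.
T_max = τ_allow·J/r = 1.12×10^8 × 1.054×10^-8 / 0.00905 = 130.4 N·m.
ω = 2π·0.369 = 2.318 rad/s, so P_max = T_max·ω = 302.3 W.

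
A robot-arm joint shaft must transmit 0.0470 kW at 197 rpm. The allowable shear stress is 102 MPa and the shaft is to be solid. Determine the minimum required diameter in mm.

4.85 mm

ω = 2π·197/60 = 20.63 rad/s, so T = P/ω = 0.0470×10³ / 20.63 = 2.278 N·m.
For a solid shaft τ_max = 16T/(πd³), so d = (16T/(π τ_allow))^(1/3) = (16·2.278/(π·1.02×10^8))^(1/3) = 0.004845 m.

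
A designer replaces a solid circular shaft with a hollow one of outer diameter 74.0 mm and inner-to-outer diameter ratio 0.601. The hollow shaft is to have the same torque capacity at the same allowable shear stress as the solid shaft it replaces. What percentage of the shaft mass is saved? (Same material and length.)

29.9 %

Equal τ_max and T ⇒ the solid shaft needs d_s³ = d_o³(1−k⁴), so d_s = 74.0·(1−0.601⁴)^(1/3) = 70.63 mm.
Area ratio A_h/A_s = d_o²(1−k²)/d_s² = (1−k²)/(1−k⁴)^(2/3) = 0.7012.
Mass saving = 1 − 0.7012 = 29.9 %.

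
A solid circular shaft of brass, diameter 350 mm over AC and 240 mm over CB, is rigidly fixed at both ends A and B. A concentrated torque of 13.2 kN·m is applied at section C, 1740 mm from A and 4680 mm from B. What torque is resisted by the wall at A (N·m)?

Compatibility: T_A·a/J_AC = T_B·b/J_CB with T_A + T_B = T₀.
J_AC = 1.47×10^-3 m⁴, J_CB = 3.26×10^-4 m⁴, so T_A = T₀·(J_AC/a)/((J_AC/a)+(J_CB/b)) = 12200 N·m, T_B = 1003 N·m.

12200 N·m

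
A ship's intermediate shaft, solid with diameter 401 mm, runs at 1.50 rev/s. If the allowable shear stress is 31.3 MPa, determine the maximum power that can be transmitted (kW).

3730 kW

J = πd⁴/32 = π(0.401)⁴/32 = 2.539×10^-3 m⁴.
T_max = τ_allow·J/r = 3.13×10^7 × 2.539×10^-3 / 0.201 = 396300 N·m.
ω = 2π·1.50 = 9.425 rad/s, so P_max = T_max·ω = 3.735×10^6 W.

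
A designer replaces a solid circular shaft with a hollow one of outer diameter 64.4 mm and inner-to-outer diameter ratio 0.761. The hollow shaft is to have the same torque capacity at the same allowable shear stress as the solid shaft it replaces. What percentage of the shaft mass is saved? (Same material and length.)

44.7 %

Equal τ_max and T ⇒ the solid shaft needs d_s³ = d_o³(1−k⁴), so d_s = 64.4·(1−0.761⁴)^(1/3) = 56.20 mm.
Area ratio A_h/A_s = d_o²(1−k²)/d_s² = (1−k²)/(1−k⁴)^(2/3) = 0.5526.
Mass saving = 1 − 0.5526 = 44.7 %.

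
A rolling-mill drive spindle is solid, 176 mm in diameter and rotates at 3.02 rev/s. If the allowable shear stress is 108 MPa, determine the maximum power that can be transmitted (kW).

J = πd⁴/32 = π(0.176)⁴/32 = 9.420×10^-5 m⁴.
T_max = τ_allow·J/r = 1.08×10^8 × 9.420×10^-5 / 0.0880 = 115600 N·m.
ω = 2π·3.02 = 18.98 rad/s, so P_max = T_max·ω = 2.194×10^6 W.

2190 kW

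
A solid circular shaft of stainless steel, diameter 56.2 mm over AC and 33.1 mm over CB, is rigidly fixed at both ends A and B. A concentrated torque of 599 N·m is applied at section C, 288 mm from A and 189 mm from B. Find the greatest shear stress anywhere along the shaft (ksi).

Compatibility: T_A·a/J_AC = T_B·b/J_CB with T_A + T_B = T₀.
J_AC = 9.79×10^-7 m⁴, J_CB = 1.18×10^-7 m⁴, so T_A = T₀·(J_AC/a)/((J_AC/a)+(J_CB/b)) = 506.2 N·m, T_B = 92.81 N·m.
τ in each portion: τ_AC = 1.45×10^7 Pa, τ_CB = 1.30×10^7 Pa; maximum is in AC.
τ_max = T_AC·r/J = 506.2·0.0281/9.79×10^-7 = 1.452×10^7 Pa.

2.11 ksi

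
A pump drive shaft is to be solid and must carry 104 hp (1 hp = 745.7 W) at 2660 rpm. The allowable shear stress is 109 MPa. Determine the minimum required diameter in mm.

23.5 mm

ω = 2π·2660/60 = 278.6 rad/s, so T = P/ω = 104×745.7 / 278.6 = 278.4 N·m.
For a solid shaft τ_max = 16T/(πd³), so d = (16T/(π τ_allow))^(1/3) = (16·278.4/(π·1.09×10^8))^(1/3) = 0.02352 m.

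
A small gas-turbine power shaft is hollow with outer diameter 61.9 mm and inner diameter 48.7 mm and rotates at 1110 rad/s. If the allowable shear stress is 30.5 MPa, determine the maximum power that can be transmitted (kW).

J = π(d_o⁴ − d_i⁴)/32 = π(0.0619⁴ − 0.0487⁴)/32 = 8.891×10^-7 m⁴.
T_max = τ_allow·J/r = 3.05×10^7 × 8.891×10^-7 / 0.0309 = 876.2 N·m.
ω = 1110 rad/s, so P_max = T_max·ω = 9.726×10^5 W.

973 kW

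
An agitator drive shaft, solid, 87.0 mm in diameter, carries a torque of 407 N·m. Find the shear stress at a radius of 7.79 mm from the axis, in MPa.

0.564 MPa

J = πd⁴/32 = π(0.0870)⁴/32 = 5.624×10^-6 m⁴.
Shear stress varies linearly with radius: τ = T·r/J = 407.0 × 0.00779 / 5.624×10^-6 = 5.637×10^5 Pa.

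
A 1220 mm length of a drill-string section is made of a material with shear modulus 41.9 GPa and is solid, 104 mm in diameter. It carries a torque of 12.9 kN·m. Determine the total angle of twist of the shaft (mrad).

J = πd⁴/32 = π(0.104)⁴/32 = 1.149×10^-5 m⁴.
θ = T·L/(G·J) = 12900 × 1.22 / (41.9×10⁹ × 1.149×10^-5) = 0.03270 rad.

32.7 mrad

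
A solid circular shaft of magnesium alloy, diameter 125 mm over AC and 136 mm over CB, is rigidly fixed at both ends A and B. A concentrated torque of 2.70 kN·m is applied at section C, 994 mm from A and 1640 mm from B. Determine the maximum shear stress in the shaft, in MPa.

3.81 MPa

Compatibility: T_A·a/J_AC = T_B·b/J_CB with T_A + T_B = T₀.
J_AC = 2.40×10^-5 m⁴, J_CB = 3.36×10^-5 m⁴, so T_A = T₀·(J_AC/a)/((J_AC/a)+(J_CB/b)) = 1460 N·m, T_B = 1240 N·m.
τ in each portion: τ_AC = 3.81×10^6 Pa, τ_CB = 2.51×10^6 Pa; maximum is in AC.
τ_max = T_AC·r/J = 1460·0.0625/2.40×10^-5 = 3.807×10^6 Pa.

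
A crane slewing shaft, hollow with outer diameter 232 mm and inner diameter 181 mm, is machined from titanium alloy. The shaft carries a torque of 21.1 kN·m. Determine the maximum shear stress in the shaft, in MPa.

13.7 MPa

J = π(d_o⁴ − d_i⁴)/32 = π(0.232⁴ − 0.181⁴)/32 = 1.790×10^-4 m⁴.
τ_max = T·r/J = 21100 × 0.116 / 1.790×10^-4 = 1.367×10^7 Pa.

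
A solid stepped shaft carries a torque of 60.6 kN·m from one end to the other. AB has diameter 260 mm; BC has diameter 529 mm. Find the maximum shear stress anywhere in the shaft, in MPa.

Under the same torque, τ_max = 16T/(πd³) is largest where d is smallest — segment AB (d = 260 mm).
τ_max = 16·60600/(π·(0.260)³) = 1.756×10^7 Pa.

17.6 MPa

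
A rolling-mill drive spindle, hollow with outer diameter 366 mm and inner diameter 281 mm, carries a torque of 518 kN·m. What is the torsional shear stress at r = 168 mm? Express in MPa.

75.7 MPa

J = π(d_o⁴ − d_i⁴)/32 = π(0.366⁴ − 0.281⁴)/32 = 1.150×10^-3 m⁴.
Shear stress varies linearly with radius: τ = T·r/J = 518000 × 0.168 / 1.150×10^-3 = 7.570×10^7 Pa.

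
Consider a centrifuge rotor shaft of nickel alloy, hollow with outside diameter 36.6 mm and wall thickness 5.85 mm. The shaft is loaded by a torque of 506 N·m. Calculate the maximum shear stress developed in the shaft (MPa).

66.9 MPa

J = π(d_o⁴ − d_i⁴)/32 = π(0.0366⁴ − 0.0249⁴)/32 = 1.384×10^-7 m⁴.
τ_max = T·r/J = 506.0 × 0.0183 / 1.384×10^-7 = 6.689×10^7 Pa.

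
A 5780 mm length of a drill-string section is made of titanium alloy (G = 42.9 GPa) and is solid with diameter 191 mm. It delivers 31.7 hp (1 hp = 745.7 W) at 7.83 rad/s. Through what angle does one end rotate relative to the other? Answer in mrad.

3.11 mrad

ω = 7.83 rad/s, so T = P/ω = 31.7×745.7 / 7.830 = 3019 N·m.
J = πd⁴/32 = π(0.191)⁴/32 = 1.307×10^-4 m⁴.
θ = T·L/(G·J) = 3019 × 5.78 / (42.9×10⁹ × 1.307×10^-4) = 3.113×10^-3 rad.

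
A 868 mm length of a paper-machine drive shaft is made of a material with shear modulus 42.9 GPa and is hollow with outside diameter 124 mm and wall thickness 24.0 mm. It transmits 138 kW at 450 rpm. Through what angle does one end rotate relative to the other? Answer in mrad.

ω = 2π·450/60 = 47.12 rad/s, so T = P/ω = 138×10³ / 47.12 = 2928 N·m.
J = π(d_o⁴ − d_i⁴)/32 = π(0.124⁴ − 0.0760⁴)/32 = 1.994×10^-5 m⁴.
θ = T·L/(G·J) = 2928 × 0.868 / (42.9×10⁹ × 1.994×10^-5) = 2.972×10^-3 rad.

2.97 mrad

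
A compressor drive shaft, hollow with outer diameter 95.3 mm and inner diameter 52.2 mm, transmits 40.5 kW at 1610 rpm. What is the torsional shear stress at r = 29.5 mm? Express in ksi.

0.139 ksi

ω = 2π·1610/60 = 168.6 rad/s, so T = P/ω = 40.5×10³ / 168.6 = 240.2 N·m.
J = π(d_o⁴ − d_i⁴)/32 = π(0.0953⁴ − 0.0522⁴)/32 = 7.369×10^-6 m⁴.
Shear stress varies linearly with radius: τ = T·r/J = 240.2 × 0.0295 / 7.369×10^-6 = 9.616×10^5 Pa.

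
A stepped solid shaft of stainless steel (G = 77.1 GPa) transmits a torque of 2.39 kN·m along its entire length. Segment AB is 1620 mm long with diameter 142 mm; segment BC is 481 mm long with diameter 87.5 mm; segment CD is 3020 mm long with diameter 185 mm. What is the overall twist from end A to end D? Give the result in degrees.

J_AB = π(0.142)⁴/32 = 3.99×10^-5 m⁴; J_BC = π(0.0875)⁴/32 = 5.75×10^-6 m⁴; J_CD = π(0.185)⁴/32 = 1.15×10^-4 m⁴.
θ = (T/G)·Σ L_i/J_i = (2390/77.1×10⁹)·(1.62/3.99×10^-5 + 0.481/5.75×10^-6 + 3.02/1.15×10^-4) = 4.663×10^-3 rad.

0.267°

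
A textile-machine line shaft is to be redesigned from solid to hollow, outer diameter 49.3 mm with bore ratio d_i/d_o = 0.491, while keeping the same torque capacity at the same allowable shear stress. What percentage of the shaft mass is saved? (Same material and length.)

21.0 %

Equal τ_max and T ⇒ the solid shaft needs d_s³ = d_o³(1−k⁴), so d_s = 49.3·(1−0.491⁴)^(1/3) = 48.33 mm.
Area ratio A_h/A_s = d_o²(1−k²)/d_s² = (1−k²)/(1−k⁴)^(2/3) = 0.7898.
Mass saving = 1 − 0.7898 = 21.0 %.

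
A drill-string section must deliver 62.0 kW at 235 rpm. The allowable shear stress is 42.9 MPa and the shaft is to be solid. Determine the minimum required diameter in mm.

66.9 mm

ω = 2π·235/60 = 24.61 rad/s, so T = P/ω = 62.0×10³ / 24.61 = 2519 N·m.
For a solid shaft τ_max = 16T/(πd³), so d = (16T/(π τ_allow))^(1/3) = (16·2519/(π·4.29×10^7))^(1/3) = 0.06688 m.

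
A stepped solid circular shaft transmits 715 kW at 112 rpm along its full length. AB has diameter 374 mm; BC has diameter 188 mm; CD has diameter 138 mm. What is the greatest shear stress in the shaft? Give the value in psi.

ω = 2π·112/60 = 11.73 rad/s, so T = P/ω = 715×10³ / 11.73 = 60960 N·m.
Under the same torque, τ_max = 16T/(πd³) is largest where d is smallest — segment CD (d = 138 mm).
τ_max = 16·60960/(π·(0.138)³) = 1.181×10^8 Pa.

17100 psi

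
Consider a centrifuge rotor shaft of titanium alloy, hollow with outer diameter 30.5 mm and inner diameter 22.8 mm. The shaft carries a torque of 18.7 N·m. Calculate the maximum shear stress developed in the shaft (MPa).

4.88 MPa

J = π(d_o⁴ − d_i⁴)/32 = π(0.0305⁴ − 0.0228⁴)/32 = 5.843×10^-8 m⁴.
τ_max = T·r/J = 18.70 × 0.0152 / 5.843×10^-8 = 4.881×10^6 Pa.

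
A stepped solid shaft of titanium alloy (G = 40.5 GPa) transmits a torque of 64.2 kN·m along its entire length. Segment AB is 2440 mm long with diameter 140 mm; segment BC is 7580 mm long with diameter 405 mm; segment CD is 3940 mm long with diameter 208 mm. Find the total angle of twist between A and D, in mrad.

141 mrad

J_AB = π(0.140)⁴/32 = 3.77×10^-5 m⁴; J_BC = π(0.405)⁴/32 = 2.64×10^-3 m⁴; J_CD = π(0.208)⁴/32 = 1.84×10^-4 m⁴.
θ = (T/G)·Σ L_i/J_i = (64200/40.5×10⁹)·(2.44/3.77×10^-5 + 7.58/2.64×10^-3 + 3.94/1.84×10^-4) = 0.1411 rad.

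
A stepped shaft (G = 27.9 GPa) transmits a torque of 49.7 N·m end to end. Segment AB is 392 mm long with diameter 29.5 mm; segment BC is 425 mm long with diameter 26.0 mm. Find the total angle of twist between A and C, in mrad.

J_AB = π(0.0295)⁴/32 = 7.44×10^-8 m⁴; J_BC = π(0.0260)⁴/32 = 4.49×10^-8 m⁴.
θ = (T/G)·Σ L_i/J_i = (49.70/27.9×10⁹)·(0.392/7.44×10^-8 + 0.425/4.49×10^-8) = 0.02627 rad.

26.3 mrad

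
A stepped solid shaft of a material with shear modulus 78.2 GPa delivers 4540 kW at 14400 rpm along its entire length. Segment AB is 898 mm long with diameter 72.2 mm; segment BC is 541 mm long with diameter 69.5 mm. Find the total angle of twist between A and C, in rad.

0.0221 rad

ω = 2π·14400/60 = 1508 rad/s, so T = P/ω = 4540×10³ / 1508 = 3011 N·m.
J_AB = π(0.0722)⁴/32 = 2.67×10^-6 m⁴; J_BC = π(0.0695)⁴/32 = 2.29×10^-6 m⁴.
θ = (T/G)·Σ L_i/J_i = (3011/78.2×10⁹)·(0.898/2.67×10^-6 + 0.541/2.29×10^-6) = 0.02205 rad.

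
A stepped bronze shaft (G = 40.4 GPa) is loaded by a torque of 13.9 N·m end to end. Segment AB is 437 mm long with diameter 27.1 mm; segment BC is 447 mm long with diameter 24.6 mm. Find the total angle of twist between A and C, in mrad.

J_AB = π(0.0271)⁴/32 = 5.30×10^-8 m⁴; J_BC = π(0.0246)⁴/32 = 3.60×10^-8 m⁴.
θ = (T/G)·Σ L_i/J_i = (13.90/40.4×10⁹)·(0.437/5.30×10^-8 + 0.447/3.60×10^-8) = 7.117×10^-3 rad.

7.12 mrad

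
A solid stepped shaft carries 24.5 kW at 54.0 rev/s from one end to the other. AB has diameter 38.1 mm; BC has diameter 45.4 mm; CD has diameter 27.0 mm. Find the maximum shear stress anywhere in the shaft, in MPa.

ω = 2π·54.0 = 339.3 rad/s, so T = P/ω = 24.5×10³ / 339.3 = 72.21 N·m.
Under the same torque, τ_max = 16T/(πd³) is largest where d is smallest — segment CD (d = 27.0 mm).
τ_max = 16·72.21/(π·(0.0270)³) = 1.868×10^7 Pa.

18.7 MPa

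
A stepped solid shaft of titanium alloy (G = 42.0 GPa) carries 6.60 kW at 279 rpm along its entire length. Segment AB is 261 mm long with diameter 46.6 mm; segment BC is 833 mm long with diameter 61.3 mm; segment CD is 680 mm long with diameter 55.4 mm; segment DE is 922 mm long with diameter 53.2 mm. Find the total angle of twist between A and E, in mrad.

ω = 2π·279/60 = 29.22 rad/s, so T = P/ω = 6.60×10³ / 29.22 = 225.9 N·m.
J_AB = π(0.0466)⁴/32 = 4.63×10^-7 m⁴; J_BC = π(0.0613)⁴/32 = 1.39×10^-6 m⁴; J_CD = π(0.0554)⁴/32 = 9.25×10^-7 m⁴; J_DE = π(0.0532)⁴/32 = 7.86×10^-7 m⁴.
θ = (T/G)·Σ L_i/J_i = (225.9/42.0×10⁹)·(0.261/4.63×10^-7 + 0.833/1.39×10^-6 + 0.680/9.25×10^-7 + 0.922/7.86×10^-7) = 0.01652 rad.

16.5 mrad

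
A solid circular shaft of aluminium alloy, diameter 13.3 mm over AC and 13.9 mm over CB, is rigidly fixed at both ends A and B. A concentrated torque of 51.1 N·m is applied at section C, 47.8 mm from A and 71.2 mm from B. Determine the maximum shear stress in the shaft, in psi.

Compatibility: T_A·a/J_AC = T_B·b/J_CB with T_A + T_B = T₀.
J_AC = 3.07×10^-9 m⁴, J_CB = 3.66×10^-9 m⁴, so T_A = T₀·(J_AC/a)/((J_AC/a)+(J_CB/b)) = 28.37 N·m, T_B = 22.73 N·m.
τ in each portion: τ_AC = 6.14×10^7 Pa, τ_CB = 4.31×10^7 Pa; maximum is in AC.
τ_max = T_AC·r/J = 28.37·0.00665/3.07×10^-9 = 6.142×10^7 Pa.

8910 psi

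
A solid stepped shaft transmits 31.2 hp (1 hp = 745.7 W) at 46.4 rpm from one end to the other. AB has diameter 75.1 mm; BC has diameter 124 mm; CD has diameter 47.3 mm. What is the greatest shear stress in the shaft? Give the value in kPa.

ω = 2π·46.4/60 = 4.859 rad/s, so T = P/ω = 31.2×745.7 / 4.859 = 4788 N·m.
Under the same torque, τ_max = 16T/(πd³) is largest where d is smallest — segment CD (d = 47.3 mm).
τ_max = 16·4788/(π·(0.0473)³) = 2.304×10^8 Pa.

230000 kPa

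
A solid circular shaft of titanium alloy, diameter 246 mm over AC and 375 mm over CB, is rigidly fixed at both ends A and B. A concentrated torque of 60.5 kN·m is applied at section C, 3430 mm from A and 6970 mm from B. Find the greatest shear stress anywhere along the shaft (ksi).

0.821 ksi

Compatibility: T_A·a/J_AC = T_B·b/J_CB with T_A + T_B = T₀.
J_AC = 3.60×10^-4 m⁴, J_CB = 1.94×10^-3 m⁴, so T_A = T₀·(J_AC/a)/((J_AC/a)+(J_CB/b)) = 16540 N·m, T_B = 43960 N·m.
τ in each portion: τ_AC = 5.66×10^6 Pa, τ_CB = 4.25×10^6 Pa; maximum is in AC.
τ_max = T_AC·r/J = 16540·0.123/3.60×10^-4 = 5.659×10^6 Pa.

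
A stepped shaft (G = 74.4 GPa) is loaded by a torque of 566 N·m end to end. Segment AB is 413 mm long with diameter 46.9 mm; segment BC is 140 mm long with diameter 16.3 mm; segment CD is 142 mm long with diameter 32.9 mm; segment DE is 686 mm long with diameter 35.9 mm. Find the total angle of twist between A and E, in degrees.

J_AB = π(0.0469)⁴/32 = 4.75×10^-7 m⁴; J_BC = π(0.0163)⁴/32 = 6.93×10^-9 m⁴; J_CD = π(0.0329)⁴/32 = 1.15×10^-7 m⁴; J_DE = π(0.0359)⁴/32 = 1.63×10^-7 m⁴.
θ = (T/G)·Σ L_i/J_i = (566.0/74.4×10⁹)·(0.413/4.75×10^-7 + 0.140/6.93×10^-9 + 0.142/1.15×10^-7 + 0.686/1.63×10^-7) = 0.2017 rad.

11.6°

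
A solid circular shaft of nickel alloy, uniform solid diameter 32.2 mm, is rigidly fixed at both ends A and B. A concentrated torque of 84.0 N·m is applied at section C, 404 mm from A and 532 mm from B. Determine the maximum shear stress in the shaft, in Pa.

7.28e6 Pa

With uniform GJ and both ends fixed, compatibility θ_AC = θ_CB gives T_A·a = T_B·b, together with T_A + T_B = T₀.
T_A = T₀·b/(a+b) = 84.00·532/936.0 = 47.74 N·m; T_B = 36.26 N·m.
τ in each portion: τ_AC = 7.28×10^6 Pa, τ_CB = 5.53×10^6 Pa; maximum is in AC.
τ_max = T_AC·r/J = 47.74·0.0161/1.06×10^-7 = 7.283×10^6 Pa.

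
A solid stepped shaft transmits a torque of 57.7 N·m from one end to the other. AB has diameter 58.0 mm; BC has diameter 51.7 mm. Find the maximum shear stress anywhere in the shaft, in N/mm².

Under the same torque, τ_max = 16T/(πd³) is largest where d is smallest — segment BC (d = 51.7 mm).
τ_max = 16·57.70/(π·(0.0517)³) = 2.127×10^6 Pa.

2.13 N/mm²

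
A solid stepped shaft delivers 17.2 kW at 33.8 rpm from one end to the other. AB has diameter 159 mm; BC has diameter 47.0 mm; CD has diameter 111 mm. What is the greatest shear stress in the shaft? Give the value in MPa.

ω = 2π·33.8/60 = 3.540 rad/s, so T = P/ω = 17.2×10³ / 3.540 = 4859 N·m.
Under the same torque, τ_max = 16T/(πd³) is largest where d is smallest — segment BC (d = 47.0 mm).
τ_max = 16·4859/(π·(0.0470)³) = 2.384×10^8 Pa.

238 MPa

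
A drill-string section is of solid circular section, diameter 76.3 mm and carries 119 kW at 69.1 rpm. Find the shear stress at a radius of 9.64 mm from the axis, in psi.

6910 psi

ω = 2π·69.1/60 = 7.236 rad/s, so T = P/ω = 119×10³ / 7.236 = 16450 N·m.
J = πd⁴/32 = π(0.0763)⁴/32 = 3.327×10^-6 m⁴.
Shear stress varies linearly with radius: τ = T·r/J = 16450 × 0.00964 / 3.327×10^-6 = 4.765×10^7 Pa.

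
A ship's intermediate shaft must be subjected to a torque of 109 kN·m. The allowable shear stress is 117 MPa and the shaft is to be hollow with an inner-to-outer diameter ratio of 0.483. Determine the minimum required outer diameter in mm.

For a hollow shaft with d_i/d_o = 0.483: τ_max = 16T/(π d_o³ (1−k⁴)), so d_o = [16T/(π τ_allow (1−k⁴))]^(1/3) = [16·109000/(π·1.17×10^8·0.9456)]^(1/3) = 0.1712 m.

171 mm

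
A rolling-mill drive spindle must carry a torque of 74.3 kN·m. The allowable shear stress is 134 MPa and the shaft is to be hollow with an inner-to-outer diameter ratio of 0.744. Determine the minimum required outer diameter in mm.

160 mm

For a hollow shaft with d_i/d_o = 0.744: τ_max = 16T/(π d_o³ (1−k⁴)), so d_o = [16T/(π τ_allow (1−k⁴))]^(1/3) = [16·74300/(π·1.34×10^8·0.6936)]^(1/3) = 0.1597 m.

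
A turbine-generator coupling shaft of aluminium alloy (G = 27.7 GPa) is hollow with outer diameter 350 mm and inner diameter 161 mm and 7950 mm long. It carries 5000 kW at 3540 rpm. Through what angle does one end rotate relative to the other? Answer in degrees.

ω = 2π·3540/60 = 370.7 rad/s, so T = P/ω = 5000×10³ / 370.7 = 13490 N·m.
J = π(d_o⁴ − d_i⁴)/32 = π(0.350⁴ − 0.161⁴)/32 = 1.407×10^-3 m⁴.
θ = T·L/(G·J) = 13490 × 7.95 / (27.7×10⁹ × 1.407×10^-3) = 2.751×10^-3 rad.

0.158°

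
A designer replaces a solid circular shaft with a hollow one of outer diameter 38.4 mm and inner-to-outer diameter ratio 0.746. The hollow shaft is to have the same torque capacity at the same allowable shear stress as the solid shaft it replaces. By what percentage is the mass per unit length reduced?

43.2 %

Equal τ_max and T ⇒ the solid shaft needs d_s³ = d_o³(1−k⁴), so d_s = 38.4·(1−0.746⁴)^(1/3) = 33.94 mm.
Area ratio A_h/A_s = d_o²(1−k²)/d_s² = (1−k²)/(1−k⁴)^(2/3) = 0.5678.
Mass saving = 1 − 0.5678 = 43.2 %.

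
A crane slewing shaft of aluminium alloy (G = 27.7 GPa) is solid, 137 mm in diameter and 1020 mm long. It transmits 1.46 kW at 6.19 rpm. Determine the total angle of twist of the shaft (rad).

0.00240 rad

ω = 2π·6.19/60 = 0.6482 rad/s, so T = P/ω = 1.46×10³ / 0.6482 = 2252 N·m.
J = πd⁴/32 = π(0.137)⁴/32 = 3.458×10^-5 m⁴.
θ = T·L/(G·J) = 2252 × 1.02 / (27.7×10⁹ × 3.458×10^-5) = 2.398×10^-3 rad.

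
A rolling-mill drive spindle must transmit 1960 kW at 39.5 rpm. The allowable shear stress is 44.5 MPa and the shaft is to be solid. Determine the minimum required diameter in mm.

ω = 2π·39.5/60 = 4.136 rad/s, so T = P/ω = 1960×10³ / 4.136 = 473800 N·m.
For a solid shaft τ_max = 16T/(πd³), so d = (16T/(π τ_allow))^(1/3) = (16·473800/(π·4.45×10^7))^(1/3) = 0.3785 m.

379 mm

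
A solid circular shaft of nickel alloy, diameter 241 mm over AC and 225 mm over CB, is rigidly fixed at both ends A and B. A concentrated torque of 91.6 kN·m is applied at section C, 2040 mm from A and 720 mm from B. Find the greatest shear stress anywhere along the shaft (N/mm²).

Compatibility: T_A·a/J_AC = T_B·b/J_CB with T_A + T_B = T₀.
J_AC = 3.31×10^-4 m⁴, J_CB = 2.52×10^-4 m⁴, so T_A = T₀·(J_AC/a)/((J_AC/a)+(J_CB/b)) = 29060 N·m, T_B = 62540 N·m.
τ in each portion: τ_AC = 1.06×10^7 Pa, τ_CB = 2.80×10^7 Pa; maximum is in CB.
τ_max = T_CB·r/J = 62540·0.113/2.52×10^-4 = 2.796×10^7 Pa.

28.0 N/mm²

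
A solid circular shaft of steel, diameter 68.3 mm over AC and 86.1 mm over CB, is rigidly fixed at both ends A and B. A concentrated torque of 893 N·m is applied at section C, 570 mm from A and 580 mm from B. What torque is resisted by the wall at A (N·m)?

256 N·m

Compatibility: T_A·a/J_AC = T_B·b/J_CB with T_A + T_B = T₀.
J_AC = 2.14×10^-6 m⁴, J_CB = 5.40×10^-6 m⁴, so T_A = T₀·(J_AC/a)/((J_AC/a)+(J_CB/b)) = 256.5 N·m, T_B = 636.5 N·m.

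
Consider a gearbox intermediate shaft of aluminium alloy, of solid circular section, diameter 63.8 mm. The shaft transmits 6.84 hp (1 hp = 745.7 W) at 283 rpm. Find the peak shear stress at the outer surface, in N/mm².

3.38 N/mm²

ω = 2π·283/60 = 29.64 rad/s, so T = P/ω = 6.84×745.7 / 29.64 = 172.1 N·m.
J = πd⁴/32 = π(0.0638)⁴/32 = 1.627×10^-6 m⁴.
τ_max = T·r/J = 172.1 × 0.0319 / 1.627×10^-6 = 3.375×10^6 Pa.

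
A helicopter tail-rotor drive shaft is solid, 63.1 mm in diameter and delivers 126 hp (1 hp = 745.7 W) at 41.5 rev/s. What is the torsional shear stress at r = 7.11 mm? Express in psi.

ω = 2π·41.5 = 260.8 rad/s, so T = P/ω = 126×745.7 / 260.8 = 360.3 N·m.
J = πd⁴/32 = π(0.0631)⁴/32 = 1.556×10^-6 m⁴.
Shear stress varies linearly with radius: τ = T·r/J = 360.3 × 0.00711 / 1.556×10^-6 = 1.646×10^6 Pa.

239 psi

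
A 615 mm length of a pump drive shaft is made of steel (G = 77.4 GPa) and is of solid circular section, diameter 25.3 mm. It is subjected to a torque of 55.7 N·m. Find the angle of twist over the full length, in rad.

J = πd⁴/32 = π(0.0253)⁴/32 = 4.022×10^-8 m⁴.
θ = T·L/(G·J) = 55.70 × 0.615 / (77.4×10⁹ × 4.022×10^-8) = 0.01100 rad.

0.0110 rad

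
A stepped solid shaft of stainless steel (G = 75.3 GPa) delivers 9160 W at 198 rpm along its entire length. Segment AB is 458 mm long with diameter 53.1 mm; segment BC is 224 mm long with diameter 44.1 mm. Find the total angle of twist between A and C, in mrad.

6.98 mrad

ω = 2π·198/60 = 20.73 rad/s, so T = P/ω = 9160 / 20.73 = 441.8 N·m.
J_AB = π(0.0531)⁴/32 = 7.81×10^-7 m⁴; J_BC = π(0.0441)⁴/32 = 3.71×10^-7 m⁴.
θ = (T/G)·Σ L_i/J_i = (441.8/75.3×10⁹)·(0.458/7.81×10^-7 + 0.224/3.71×10^-7) = 6.982×10^-3 rad.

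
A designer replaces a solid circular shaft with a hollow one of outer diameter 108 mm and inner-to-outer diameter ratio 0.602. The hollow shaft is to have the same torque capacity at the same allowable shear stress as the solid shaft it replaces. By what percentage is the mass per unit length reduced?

30.0 %

Equal τ_max and T ⇒ the solid shaft needs d_s³ = d_o³(1−k⁴), so d_s = 108·(1−0.602⁴)^(1/3) = 103.0 mm.
Area ratio A_h/A_s = d_o²(1−k²)/d_s² = (1−k²)/(1−k⁴)^(2/3) = 0.7003.
Mass saving = 1 − 0.7003 = 30.0 %.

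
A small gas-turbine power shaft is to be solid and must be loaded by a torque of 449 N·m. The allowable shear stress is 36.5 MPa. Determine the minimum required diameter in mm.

39.7 mm

For a solid shaft τ_max = 16T/(πd³), so d = (16T/(π τ_allow))^(1/3) = (16·449.0/(π·3.65×10^7))^(1/3) = 0.03972 m.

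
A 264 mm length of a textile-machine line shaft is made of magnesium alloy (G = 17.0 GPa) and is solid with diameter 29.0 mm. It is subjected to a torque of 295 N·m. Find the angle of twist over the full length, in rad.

0.0660 rad

J = πd⁴/32 = π(0.0290)⁴/32 = 6.944×10^-8 m⁴.
θ = T·L/(G·J) = 295.0 × 0.264 / (17.0×10⁹ × 6.944×10^-8) = 0.06598 rad.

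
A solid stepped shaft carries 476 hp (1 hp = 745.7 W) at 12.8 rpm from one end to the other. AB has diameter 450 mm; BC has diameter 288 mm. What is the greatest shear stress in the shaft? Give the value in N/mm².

ω = 2π·12.8/60 = 1.340 rad/s, so T = P/ω = 476×745.7 / 1.340 = 264800 N·m.
Under the same torque, τ_max = 16T/(πd³) is largest where d is smallest — segment BC (d = 288 mm).
τ_max = 16·264800/(π·(0.288)³) = 5.646×10^7 Pa.

56.5 N/mm²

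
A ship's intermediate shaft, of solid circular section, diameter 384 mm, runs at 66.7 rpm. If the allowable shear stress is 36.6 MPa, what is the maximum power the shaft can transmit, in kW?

J = πd⁴/32 = π(0.384)⁴/32 = 2.135×10^-3 m⁴.
T_max = τ_allow·J/r = 3.66×10^7 × 2.135×10^-3 / 0.192 = 406900 N·m.
ω = 2π·66.7/60 = 6.985 rad/s, so P_max = T_max·ω = 2.842×10^6 W.

2840 kW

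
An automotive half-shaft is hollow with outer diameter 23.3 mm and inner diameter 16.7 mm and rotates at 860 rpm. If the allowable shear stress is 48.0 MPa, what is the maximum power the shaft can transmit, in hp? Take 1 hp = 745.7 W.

J = π(d_o⁴ − d_i⁴)/32 = π(0.0233⁴ − 0.0167⁴)/32 = 2.130×10^-8 m⁴.
T_max = τ_allow·J/r = 4.80×10^7 × 2.130×10^-8 / 0.0117 = 87.76 N·m.
ω = 2π·860/60 = 90.06 rad/s, so P_max = T_max·ω = 7903 W.

10.6 hp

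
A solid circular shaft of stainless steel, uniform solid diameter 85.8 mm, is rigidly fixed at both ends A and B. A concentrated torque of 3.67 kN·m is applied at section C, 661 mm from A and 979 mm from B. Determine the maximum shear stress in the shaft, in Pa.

With uniform GJ and both ends fixed, compatibility θ_AC = θ_CB gives T_A·a = T_B·b, together with T_A + T_B = T₀.
T_A = T₀·b/(a+b) = 3670·979/1640 = 2191 N·m; T_B = 1479 N·m.
τ in each portion: τ_AC = 1.77×10^7 Pa, τ_CB = 1.19×10^7 Pa; maximum is in AC.
τ_max = T_AC·r/J = 2191·0.0429/5.32×10^-6 = 1.766×10^7 Pa.

1.77e7 Pa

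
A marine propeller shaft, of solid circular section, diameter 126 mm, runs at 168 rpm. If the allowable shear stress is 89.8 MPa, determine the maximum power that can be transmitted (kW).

J = πd⁴/32 = π(0.126)⁴/32 = 2.474×10^-5 m⁴.
T_max = τ_allow·J/r = 8.98×10^7 × 2.474×10^-5 / 0.0630 = 35270 N·m.
ω = 2π·168/60 = 17.59 rad/s, so P_max = T_max·ω = 6.205×10^5 W.

621 kW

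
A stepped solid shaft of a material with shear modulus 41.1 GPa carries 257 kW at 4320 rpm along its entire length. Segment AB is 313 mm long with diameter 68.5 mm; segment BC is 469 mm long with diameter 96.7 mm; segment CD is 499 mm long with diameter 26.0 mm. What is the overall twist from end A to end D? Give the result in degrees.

ω = 2π·4320/60 = 452.4 rad/s, so T = P/ω = 257×10³ / 452.4 = 568.1 N·m.
J_AB = π(0.0685)⁴/32 = 2.16×10^-6 m⁴; J_BC = π(0.0967)⁴/32 = 8.58×10^-6 m⁴; J_CD = π(0.0260)⁴/32 = 4.49×10^-8 m⁴.
θ = (T/G)·Σ L_i/J_i = (568.1/41.1×10⁹)·(0.313/2.16×10^-6 + 0.469/8.58×10^-6 + 0.499/4.49×10^-8) = 0.1565 rad.

8.97°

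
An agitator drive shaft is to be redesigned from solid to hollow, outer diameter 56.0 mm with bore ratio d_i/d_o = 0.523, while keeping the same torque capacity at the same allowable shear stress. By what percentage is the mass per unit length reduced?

23.5 %

Equal τ_max and T ⇒ the solid shaft needs d_s³ = d_o³(1−k⁴), so d_s = 56.0·(1−0.523⁴)^(1/3) = 54.57 mm.
Area ratio A_h/A_s = d_o²(1−k²)/d_s² = (1−k²)/(1−k⁴)^(2/3) = 0.7651.
Mass saving = 1 − 0.7651 = 23.5 %.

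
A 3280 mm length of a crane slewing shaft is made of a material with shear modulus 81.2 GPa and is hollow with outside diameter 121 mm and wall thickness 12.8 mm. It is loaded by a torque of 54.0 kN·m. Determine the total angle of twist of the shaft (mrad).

J = π(d_o⁴ − d_i⁴)/32 = π(0.121⁴ − 0.0954⁴)/32 = 1.291×10^-5 m⁴.
θ = T·L/(G·J) = 54000 × 3.28 / (81.2×10⁹ × 1.291×10^-5) = 0.1689 rad.

169 mrad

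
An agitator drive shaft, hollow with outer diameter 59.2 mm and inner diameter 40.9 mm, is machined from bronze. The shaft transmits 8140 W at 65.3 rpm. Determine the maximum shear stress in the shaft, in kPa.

ω = 2π·65.3/60 = 6.838 rad/s, so T = P/ω = 8140 / 6.838 = 1190 N·m.
J = π(d_o⁴ − d_i⁴)/32 = π(0.0592⁴ − 0.0409⁴)/32 = 9.311×10^-7 m⁴.
τ_max = T·r/J = 1190 × 0.0296 / 9.311×10^-7 = 3.784×10^7 Pa.

37800 kPa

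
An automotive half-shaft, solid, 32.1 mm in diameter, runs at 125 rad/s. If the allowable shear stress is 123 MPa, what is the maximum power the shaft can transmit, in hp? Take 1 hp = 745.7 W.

J = πd⁴/32 = π(0.0321)⁴/32 = 1.042×10^-7 m⁴.
T_max = τ_allow·J/r = 1.23×10^8 × 1.042×10^-7 / 0.0161 = 798.8 N·m.
ω = 125 rad/s, so P_max = T_max·ω = 9.985×10^4 W.

134 hp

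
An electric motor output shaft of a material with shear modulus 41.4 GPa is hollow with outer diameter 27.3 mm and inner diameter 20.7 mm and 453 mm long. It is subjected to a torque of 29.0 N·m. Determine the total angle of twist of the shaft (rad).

J = π(d_o⁴ − d_i⁴)/32 = π(0.0273⁴ − 0.0207⁴)/32 = 3.651×10^-8 m⁴.
θ = T·L/(G·J) = 29.00 × 0.453 / (41.4×10⁹ × 3.651×10^-8) = 8.692×10^-3 rad.

0.00869 rad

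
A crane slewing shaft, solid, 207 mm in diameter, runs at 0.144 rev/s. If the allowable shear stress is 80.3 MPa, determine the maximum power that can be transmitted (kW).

J = πd⁴/32 = π(0.207)⁴/32 = 1.803×10^-4 m⁴.
T_max = τ_allow·J/r = 8.03×10^7 × 1.803×10^-4 / 0.103 = 139800 N·m.
ω = 2π·0.144 = 0.9048 rad/s, so P_max = T_max·ω = 1.265×10^5 W.

127 kW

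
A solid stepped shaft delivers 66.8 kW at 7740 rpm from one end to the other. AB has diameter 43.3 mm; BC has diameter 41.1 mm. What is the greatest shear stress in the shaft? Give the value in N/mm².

6.05 N/mm²

ω = 2π·7740/60 = 810.5 rad/s, so T = P/ω = 66.8×10³ / 810.5 = 82.42 N·m.
Under the same torque, τ_max = 16T/(πd³) is largest where d is smallest — segment BC (d = 41.1 mm).
τ_max = 16·82.42/(π·(0.0411)³) = 6.046×10^6 Pa.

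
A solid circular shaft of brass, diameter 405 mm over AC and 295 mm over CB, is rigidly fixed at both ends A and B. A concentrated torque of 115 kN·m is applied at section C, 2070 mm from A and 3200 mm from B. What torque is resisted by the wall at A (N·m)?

Compatibility: T_A·a/J_AC = T_B·b/J_CB with T_A + T_B = T₀.
J_AC = 2.64×10^-3 m⁴, J_CB = 7.44×10^-4 m⁴, so T_A = T₀·(J_AC/a)/((J_AC/a)+(J_CB/b)) = 97290 N·m, T_B = 17710 N·m.

97300 N·m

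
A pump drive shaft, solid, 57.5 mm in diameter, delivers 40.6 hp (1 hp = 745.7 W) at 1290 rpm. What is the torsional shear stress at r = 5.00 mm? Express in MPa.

ω = 2π·1290/60 = 135.1 rad/s, so T = P/ω = 40.6×745.7 / 135.1 = 224.1 N·m.
J = πd⁴/32 = π(0.0575)⁴/32 = 1.073×10^-6 m⁴.
Shear stress varies linearly with radius: τ = T·r/J = 224.1 × 0.00500 / 1.073×10^-6 = 1.044×10^6 Pa.

1.04 MPa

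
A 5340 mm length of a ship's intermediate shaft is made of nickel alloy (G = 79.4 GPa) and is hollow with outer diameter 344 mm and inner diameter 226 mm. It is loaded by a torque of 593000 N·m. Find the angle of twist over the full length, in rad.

J = π(d_o⁴ − d_i⁴)/32 = π(0.344⁴ − 0.226⁴)/32 = 1.119×10^-3 m⁴.
θ = T·L/(G·J) = 593000 × 5.34 / (79.4×10⁹ × 1.119×10^-3) = 0.03565 rad.

0.0357 rad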